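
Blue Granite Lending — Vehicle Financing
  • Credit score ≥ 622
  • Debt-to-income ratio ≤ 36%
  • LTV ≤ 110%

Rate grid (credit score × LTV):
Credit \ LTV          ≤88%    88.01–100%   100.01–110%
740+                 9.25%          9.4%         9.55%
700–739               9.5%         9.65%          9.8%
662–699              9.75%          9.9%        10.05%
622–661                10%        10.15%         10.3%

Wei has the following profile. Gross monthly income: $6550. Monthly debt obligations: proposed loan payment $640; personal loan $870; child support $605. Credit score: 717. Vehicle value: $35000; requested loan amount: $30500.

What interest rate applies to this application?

Credit score 717 ≥ 622; Total monthly debts = (640 + 870 + 605) = 2,115. DTI: 2,115 ÷ 6,550 = 32.3%, within the 36% cap
LTV = 30,500/35,000 = 87.1% ≤ 110%
Credit 717 → row 700–739; LTV 87.1% → column ≤88%. Grid cell → 9.5%.

9.5%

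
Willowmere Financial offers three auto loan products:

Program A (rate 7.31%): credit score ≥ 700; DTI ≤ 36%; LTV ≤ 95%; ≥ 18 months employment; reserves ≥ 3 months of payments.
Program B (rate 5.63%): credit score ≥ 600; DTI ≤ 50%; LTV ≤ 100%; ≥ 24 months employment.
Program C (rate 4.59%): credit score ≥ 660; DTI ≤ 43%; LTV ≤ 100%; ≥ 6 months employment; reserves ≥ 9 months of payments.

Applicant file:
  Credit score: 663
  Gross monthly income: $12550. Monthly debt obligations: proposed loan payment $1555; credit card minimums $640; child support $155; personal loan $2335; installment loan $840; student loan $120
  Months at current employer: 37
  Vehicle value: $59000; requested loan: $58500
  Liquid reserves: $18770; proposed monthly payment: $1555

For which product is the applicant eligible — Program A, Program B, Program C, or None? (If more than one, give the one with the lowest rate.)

Program B

Total debts = (1,555 + 640 + 155 + 2,335 + 840 + 120) = 5,645; DTI = 5,645/12,550 = 45%.
LTV = 58,500/59,000 = 99.2%.
Reserves = 18,770/1,555 = 12.1 months.
Program A: score 663 < 700; DTI 45% > 36%; LTV 99.2% > 95%; employment 37 ≥ 18 mo; reserves 12.1 ≥ 3 mo → does not qualify.
Program B: score 663 ≥ 600; DTI 45% ≤ 50%; LTV 99.2% ≤ 100%; employment 37 ≥ 24 mo → qualifies.
Program C: score 663 ≥ 660; DTI 45% > 43%; LTV 99.2% ≤ 100%; employment 37 ≥ 6 mo; reserves 12.1 ≥ 9 mo → does not qualify.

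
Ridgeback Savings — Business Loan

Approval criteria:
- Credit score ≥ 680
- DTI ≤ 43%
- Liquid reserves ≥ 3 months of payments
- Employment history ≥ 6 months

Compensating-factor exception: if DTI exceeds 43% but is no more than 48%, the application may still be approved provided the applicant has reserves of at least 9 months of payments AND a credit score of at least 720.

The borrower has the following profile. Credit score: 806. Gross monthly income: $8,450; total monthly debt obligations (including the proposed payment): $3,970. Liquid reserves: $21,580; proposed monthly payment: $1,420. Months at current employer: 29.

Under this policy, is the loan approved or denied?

Approved

Credit score 806 ≥ 680 (meets base)
DTI = 3,970/8,450 = 47% > 43% — standard DTI limit exceeded.
Reserves = 21,580/1,420 = 15.2 months ≥ 3
Employment 29 ≥ 6 months
47% falls in the override range (43%–48%), so the compensating-factor test applies.
Reserves 15.2 ≥ 9 months; credit score 806 ≥ 720.
Both override conditions satisfied; DTI exception granted.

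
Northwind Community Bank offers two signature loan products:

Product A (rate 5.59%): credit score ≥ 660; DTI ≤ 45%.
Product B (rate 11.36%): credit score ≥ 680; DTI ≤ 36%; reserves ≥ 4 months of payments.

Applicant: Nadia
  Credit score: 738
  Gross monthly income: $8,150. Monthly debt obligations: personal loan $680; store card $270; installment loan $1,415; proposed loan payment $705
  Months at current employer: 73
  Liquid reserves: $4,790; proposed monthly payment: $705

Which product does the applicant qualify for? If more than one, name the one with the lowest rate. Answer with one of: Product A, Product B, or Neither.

Total debts = (680 + 270 + 1,415 + 705) = 3,070; DTI = 3,070/8,150 = 37.7%.
Reserves = 4,790/705 = 6.8 months.
Product A: score 738 ≥ 660; DTI 37.7% ≤ 45% → qualifies.
Product B: score 738 ≥ 680; DTI 37.7% > 36%; reserves 6.8 ≥ 4 mo → does not qualify.

Product A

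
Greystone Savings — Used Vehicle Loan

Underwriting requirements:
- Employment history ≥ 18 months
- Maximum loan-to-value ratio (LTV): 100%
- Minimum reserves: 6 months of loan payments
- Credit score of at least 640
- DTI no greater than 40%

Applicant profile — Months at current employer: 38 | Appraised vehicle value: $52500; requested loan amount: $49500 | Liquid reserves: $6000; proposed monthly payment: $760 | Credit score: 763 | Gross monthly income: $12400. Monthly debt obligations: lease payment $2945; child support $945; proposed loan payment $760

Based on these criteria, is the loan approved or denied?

Approved

Employment 38 ≥ 18 months
Loan-to-value = 49,500/52,500 = 94.3% — pass (100% max)
Liquid reserves cover 6,000/760 = 7.9 months — ≥ 6 required
Credit score 763 ≥ 640 (meets)
Total monthly debts = (2,945 + 945 + 760) = 4,650. Debt-to-income = 4,650/12,400 = 37.5% — meets 40% limit
All criteria satisfied.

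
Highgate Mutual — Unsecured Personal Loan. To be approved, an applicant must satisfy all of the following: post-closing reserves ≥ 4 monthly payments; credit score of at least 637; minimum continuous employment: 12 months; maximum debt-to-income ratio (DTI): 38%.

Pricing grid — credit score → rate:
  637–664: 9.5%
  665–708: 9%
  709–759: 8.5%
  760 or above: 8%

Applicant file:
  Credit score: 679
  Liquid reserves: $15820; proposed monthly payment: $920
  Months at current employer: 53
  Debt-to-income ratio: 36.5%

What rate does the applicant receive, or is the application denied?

Approved at 9%

Credit score 679 ≥ 637 (meets minimum)
DTI 36.5% is within the 38% limit
Reserves = 15,820/920 = 17.2 months ≥ 4
Employment 53 ≥ 12 months
All requirements met. Score 679 falls in the 665–708 tier → 9%.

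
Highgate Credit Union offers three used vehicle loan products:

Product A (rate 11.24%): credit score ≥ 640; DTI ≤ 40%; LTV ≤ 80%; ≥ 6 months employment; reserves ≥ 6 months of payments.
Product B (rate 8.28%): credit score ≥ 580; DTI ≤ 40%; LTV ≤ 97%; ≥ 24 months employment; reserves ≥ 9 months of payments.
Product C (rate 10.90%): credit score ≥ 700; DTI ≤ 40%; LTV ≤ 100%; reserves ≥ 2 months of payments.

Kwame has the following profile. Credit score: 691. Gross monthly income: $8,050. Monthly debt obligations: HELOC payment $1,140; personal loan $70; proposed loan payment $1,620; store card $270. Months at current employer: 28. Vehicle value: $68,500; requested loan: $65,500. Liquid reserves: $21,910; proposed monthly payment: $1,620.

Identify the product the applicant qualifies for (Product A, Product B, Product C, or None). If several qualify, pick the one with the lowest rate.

Product B

Total debts = (1,140 + 70 + 1,620 + 270) = 3,100; DTI = 3,100/8,050 = 38.5%.
LTV = 65,500/68,500 = 95.6%.
Reserves = 21,910/1,620 = 13.5 months.
Product A: score 691 ≥ 640; DTI 38.5% ≤ 40%; LTV 95.6% > 80%; employment 28 ≥ 6 mo; reserves 13.5 ≥ 6 mo → does not qualify.
Product B: score 691 ≥ 580; DTI 38.5% ≤ 40%; LTV 95.6% ≤ 97%; employment 28 ≥ 24 mo; reserves 13.5 ≥ 9 mo → qualifies.
Product C: score 691 < 700; DTI 38.5% ≤ 40%; LTV 95.6% ≤ 100%; reserves 13.5 ≥ 2 mo → does not qualify.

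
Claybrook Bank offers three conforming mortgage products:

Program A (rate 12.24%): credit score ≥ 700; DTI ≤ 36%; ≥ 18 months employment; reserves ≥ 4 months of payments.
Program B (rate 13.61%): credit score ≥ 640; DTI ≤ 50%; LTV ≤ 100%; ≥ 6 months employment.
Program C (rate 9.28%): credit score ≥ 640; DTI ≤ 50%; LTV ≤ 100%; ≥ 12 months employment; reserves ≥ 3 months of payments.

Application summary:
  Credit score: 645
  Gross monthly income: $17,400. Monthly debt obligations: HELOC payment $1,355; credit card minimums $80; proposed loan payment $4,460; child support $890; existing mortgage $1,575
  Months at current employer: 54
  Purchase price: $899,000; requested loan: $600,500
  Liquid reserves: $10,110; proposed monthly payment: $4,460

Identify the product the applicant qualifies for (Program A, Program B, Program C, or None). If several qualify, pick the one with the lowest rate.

Total debts = (1,355 + 80 + 4,460 + 890 + 1,575) = 8,360; DTI = 8,360/17,400 = 48%.
LTV = 600,500/899,000 = 66.8%.
Reserves = 10,110/4,460 = 2.3 months.
Program A: score 645 < 700; DTI 48% > 36%; employment 54 ≥ 18 mo; reserves 2.3 < 4 mo → does not qualify.
Program B: score 645 ≥ 640; DTI 48% ≤ 50%; LTV 66.8% ≤ 100%; employment 54 ≥ 6 mo → qualifies.
Program C: score 645 ≥ 640; DTI 48% ≤ 50%; LTV 66.8% ≤ 100%; employment 54 ≥ 12 mo; reserves 2.3 < 3 mo → does not qualify.

Program B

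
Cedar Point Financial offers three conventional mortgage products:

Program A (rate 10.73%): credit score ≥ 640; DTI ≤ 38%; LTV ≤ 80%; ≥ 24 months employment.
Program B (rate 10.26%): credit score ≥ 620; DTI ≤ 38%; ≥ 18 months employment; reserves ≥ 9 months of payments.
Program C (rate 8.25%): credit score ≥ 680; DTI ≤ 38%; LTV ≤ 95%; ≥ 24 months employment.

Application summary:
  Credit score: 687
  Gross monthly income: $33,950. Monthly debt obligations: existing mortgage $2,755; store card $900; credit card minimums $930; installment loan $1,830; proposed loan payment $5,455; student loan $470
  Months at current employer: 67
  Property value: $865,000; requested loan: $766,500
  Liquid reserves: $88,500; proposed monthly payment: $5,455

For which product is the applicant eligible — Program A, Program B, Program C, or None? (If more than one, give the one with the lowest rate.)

Program C

Total debts = (2,755 + 900 + 930 + 1,830 + 5,455 + 470) = 12,340; DTI = 12,340/33,950 = 36.3%.
LTV = 766,500/865,000 = 88.6%.
Reserves = 88,500/5,455 = 16.2 months.
Program A: score 687 ≥ 640; DTI 36.3% ≤ 38%; LTV 88.6% > 80%; employment 67 ≥ 24 mo → does not qualify.
Program B: score 687 ≥ 620; DTI 36.3% ≤ 38%; employment 67 ≥ 18 mo; reserves 16.2 ≥ 9 mo → qualifies.
Program C: score 687 ≥ 680; DTI 36.3% ≤ 38%; LTV 88.6% ≤ 95%; employment 67 ≥ 24 mo → qualifies.
Qualifying: Program B, Program C. Lowest rate is 8.25% → Program C.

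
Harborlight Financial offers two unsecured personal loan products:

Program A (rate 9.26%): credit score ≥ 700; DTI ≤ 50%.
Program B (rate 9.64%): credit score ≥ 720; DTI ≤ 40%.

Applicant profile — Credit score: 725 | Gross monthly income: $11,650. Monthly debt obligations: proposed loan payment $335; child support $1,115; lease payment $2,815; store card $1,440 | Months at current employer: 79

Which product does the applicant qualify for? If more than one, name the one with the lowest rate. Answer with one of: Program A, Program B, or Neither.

Total debts = (335 + 1,115 + 2,815 + 1,440) = 5,705; DTI = 5,705/11,650 = 49%.
Program A: score 725 ≥ 700; DTI 49% ≤ 50% → qualifies.
Program B: score 725 ≥ 720; DTI 49% > 40% → does not qualify.

Program A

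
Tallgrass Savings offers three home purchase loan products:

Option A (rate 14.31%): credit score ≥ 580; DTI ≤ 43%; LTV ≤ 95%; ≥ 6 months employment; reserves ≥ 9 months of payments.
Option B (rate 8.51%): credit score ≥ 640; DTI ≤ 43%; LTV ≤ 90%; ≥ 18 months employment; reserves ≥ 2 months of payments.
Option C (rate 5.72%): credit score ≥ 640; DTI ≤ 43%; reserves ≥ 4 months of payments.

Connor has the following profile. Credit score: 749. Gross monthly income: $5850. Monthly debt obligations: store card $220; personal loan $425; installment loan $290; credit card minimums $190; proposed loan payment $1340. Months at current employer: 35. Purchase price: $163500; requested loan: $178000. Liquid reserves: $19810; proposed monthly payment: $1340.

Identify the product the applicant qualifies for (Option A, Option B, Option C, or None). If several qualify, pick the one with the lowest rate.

Option C

Total debts = (220 + 425 + 290 + 190 + 1,340) = 2,465; DTI = 2,465/5,850 = 42.1%.
LTV = 178,000/163,500 = 108.9%.
Reserves = 19,810/1,340 = 14.8 months.
Option A: score 749 ≥ 580; DTI 42.1% ≤ 43%; LTV 108.9% > 95%; employment 35 ≥ 6 mo; reserves 14.8 ≥ 9 mo → does not qualify.
Option B: score 749 ≥ 640; DTI 42.1% ≤ 43%; LTV 108.9% > 90%; employment 35 ≥ 18 mo; reserves 14.8 ≥ 2 mo → does not qualify.
Option C: score 749 ≥ 640; DTI 42.1% ≤ 43%; reserves 14.8 ≥ 4 mo → qualifies.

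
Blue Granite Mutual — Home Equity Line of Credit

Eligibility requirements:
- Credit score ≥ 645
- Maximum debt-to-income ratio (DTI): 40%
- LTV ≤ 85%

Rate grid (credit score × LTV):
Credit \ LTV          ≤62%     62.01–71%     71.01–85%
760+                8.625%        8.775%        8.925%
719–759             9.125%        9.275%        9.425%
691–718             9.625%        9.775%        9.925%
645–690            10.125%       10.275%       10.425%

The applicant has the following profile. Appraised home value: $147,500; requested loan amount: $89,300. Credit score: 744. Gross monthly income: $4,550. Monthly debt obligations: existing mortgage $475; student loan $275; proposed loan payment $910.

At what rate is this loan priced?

9.125%

Credit score 744 ≥ 645; Total monthly debts = (475 + 275 + 910) = 1,660. DTI = 1,660/4,550 = 36.5% ≤ 40%
LTV = 89,300/147,500 = 60.5% ≤ 85%
Score 744 is in the 719–759 band; LTV 60.5% is in the ≤62% band → 9.125%.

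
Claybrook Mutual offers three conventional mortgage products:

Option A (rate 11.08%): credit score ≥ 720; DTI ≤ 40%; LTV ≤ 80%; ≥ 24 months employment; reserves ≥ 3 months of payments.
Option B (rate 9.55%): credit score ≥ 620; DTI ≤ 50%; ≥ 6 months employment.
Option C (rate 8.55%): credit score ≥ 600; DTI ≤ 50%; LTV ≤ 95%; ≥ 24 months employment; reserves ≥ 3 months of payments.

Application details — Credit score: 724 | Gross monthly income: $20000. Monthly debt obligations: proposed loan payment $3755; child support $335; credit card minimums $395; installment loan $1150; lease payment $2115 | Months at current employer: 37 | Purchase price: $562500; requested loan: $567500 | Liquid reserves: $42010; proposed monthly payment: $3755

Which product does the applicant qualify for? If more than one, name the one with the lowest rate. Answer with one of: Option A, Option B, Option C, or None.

Total debts = (3,755 + 335 + 395 + 1,150 + 2,115) = 7,750; DTI = 7,750/20,000 = 38.8%.
LTV = 567,500/562,500 = 100.9%.
Reserves = 42,010/3,755 = 11.2 months.
Option A: score 724 ≥ 720; DTI 38.8% ≤ 40%; LTV 100.9% > 80%; employment 37 ≥ 24 mo; reserves 11.2 ≥ 3 mo → does not qualify.
Option B: score 724 ≥ 620; DTI 38.8% ≤ 50%; employment 37 ≥ 6 mo → qualifies.
Option C: score 724 ≥ 600; DTI 38.8% ≤ 50%; LTV 100.9% > 95%; employment 37 ≥ 24 mo; reserves 11.2 ≥ 3 mo → does not qualify.

Option B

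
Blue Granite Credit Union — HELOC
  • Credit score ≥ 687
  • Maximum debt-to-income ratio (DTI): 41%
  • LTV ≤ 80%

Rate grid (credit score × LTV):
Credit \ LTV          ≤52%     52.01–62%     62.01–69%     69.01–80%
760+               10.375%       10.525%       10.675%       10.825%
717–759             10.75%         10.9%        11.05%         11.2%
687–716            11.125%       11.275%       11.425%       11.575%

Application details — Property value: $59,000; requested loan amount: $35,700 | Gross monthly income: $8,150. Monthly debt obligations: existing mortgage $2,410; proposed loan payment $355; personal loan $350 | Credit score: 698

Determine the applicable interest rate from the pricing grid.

11.275%

Credit score 698 ≥ 687; Total monthly debts = (2,410 + 355 + 350) = 3,115. Debt-to-income = 3,115/8,150 = 38.2% — meets 41% limit
LTV = 35,700/59,000 = 60.5% ≤ 80%
Credit 698 → row 687–716; LTV 60.5% → column 52.01–62%. Grid cell → 11.275%.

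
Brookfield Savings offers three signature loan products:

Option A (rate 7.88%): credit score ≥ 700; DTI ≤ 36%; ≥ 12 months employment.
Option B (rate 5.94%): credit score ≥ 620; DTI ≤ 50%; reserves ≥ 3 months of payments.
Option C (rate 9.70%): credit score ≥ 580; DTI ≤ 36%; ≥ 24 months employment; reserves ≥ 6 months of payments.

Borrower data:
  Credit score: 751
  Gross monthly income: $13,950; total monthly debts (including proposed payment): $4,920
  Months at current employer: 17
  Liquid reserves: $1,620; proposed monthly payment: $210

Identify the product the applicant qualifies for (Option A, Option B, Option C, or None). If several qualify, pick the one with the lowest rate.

Option B

DTI = 4,920/13,950 = 35.3%.
Reserves = 1,620/210 = 7.7 months.
Option A: score 751 ≥ 700; DTI 35.3% ≤ 36%; employment 17 ≥ 12 mo → qualifies.
Option B: score 751 ≥ 620; DTI 35.3% ≤ 50%; reserves 7.7 ≥ 3 mo → qualifies.
Option C: score 751 ≥ 580; DTI 35.3% ≤ 36%; employment 17 < 24 mo; reserves 7.7 ≥ 6 mo → does not qualify.
Qualifying: Option A, Option B. Lowest rate is 5.94% → Option B.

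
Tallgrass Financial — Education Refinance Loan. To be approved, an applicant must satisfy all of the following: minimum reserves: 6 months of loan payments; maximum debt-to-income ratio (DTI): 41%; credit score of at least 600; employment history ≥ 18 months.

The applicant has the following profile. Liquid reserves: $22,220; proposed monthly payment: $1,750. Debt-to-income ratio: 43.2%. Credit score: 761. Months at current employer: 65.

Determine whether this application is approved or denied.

Denied

Reserves: 22,220 ÷ 1,750 = 12.7 months (meets 6-month minimum)
DTI 43.2% is over the 41% limit
Credit score 761 ≥ 600 (meets)
Employment 65 ≥ 18 months
Fails on DTI.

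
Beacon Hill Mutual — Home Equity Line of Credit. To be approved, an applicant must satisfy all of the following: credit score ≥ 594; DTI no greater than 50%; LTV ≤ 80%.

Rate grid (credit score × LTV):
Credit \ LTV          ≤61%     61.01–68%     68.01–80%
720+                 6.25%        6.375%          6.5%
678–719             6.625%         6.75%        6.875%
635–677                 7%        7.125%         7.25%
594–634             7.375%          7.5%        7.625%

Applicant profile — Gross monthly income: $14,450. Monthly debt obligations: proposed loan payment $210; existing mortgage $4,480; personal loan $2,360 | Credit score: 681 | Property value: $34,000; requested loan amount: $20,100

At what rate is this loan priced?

Credit score 681 ≥ 594; Total monthly debts = (210 + 4,480 + 2,360) = 7,050. DTI = 7,050/14,450 = 48.8% ≤ 50%
Loan-to-value = 20,100/34,000 = 59.1% — pass (80% max)
Row: 681 falls in 678–719. Column: 59.1% falls in ≤61%. Rate = 6.625%.

6.625%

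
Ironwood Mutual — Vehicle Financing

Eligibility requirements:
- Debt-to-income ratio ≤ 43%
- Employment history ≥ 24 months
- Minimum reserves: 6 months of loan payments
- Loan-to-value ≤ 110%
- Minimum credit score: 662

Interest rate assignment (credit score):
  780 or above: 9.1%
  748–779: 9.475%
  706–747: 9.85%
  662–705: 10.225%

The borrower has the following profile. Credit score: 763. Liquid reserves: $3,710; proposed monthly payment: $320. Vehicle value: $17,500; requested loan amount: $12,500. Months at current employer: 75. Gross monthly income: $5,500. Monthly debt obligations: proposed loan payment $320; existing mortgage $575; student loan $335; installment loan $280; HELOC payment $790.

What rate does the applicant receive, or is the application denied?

Credit score 763 ≥ 662 (meets minimum)
Reserves = 3,710/320 = 11.6 months ≥ 6
LTV: 12,500 ÷ 17,500 = 71.4%, within 110% cap
Total monthly debts = (320 + 575 + 335 + 280 + 790) = 2,300. Debt-to-income = 2,300/5,500 = 41.8% — meets 43% limit
Employment 75 ≥ 24 months
All requirements met. Score 763 falls in the 748–779 tier → 9.475%.

Approved at 9.475%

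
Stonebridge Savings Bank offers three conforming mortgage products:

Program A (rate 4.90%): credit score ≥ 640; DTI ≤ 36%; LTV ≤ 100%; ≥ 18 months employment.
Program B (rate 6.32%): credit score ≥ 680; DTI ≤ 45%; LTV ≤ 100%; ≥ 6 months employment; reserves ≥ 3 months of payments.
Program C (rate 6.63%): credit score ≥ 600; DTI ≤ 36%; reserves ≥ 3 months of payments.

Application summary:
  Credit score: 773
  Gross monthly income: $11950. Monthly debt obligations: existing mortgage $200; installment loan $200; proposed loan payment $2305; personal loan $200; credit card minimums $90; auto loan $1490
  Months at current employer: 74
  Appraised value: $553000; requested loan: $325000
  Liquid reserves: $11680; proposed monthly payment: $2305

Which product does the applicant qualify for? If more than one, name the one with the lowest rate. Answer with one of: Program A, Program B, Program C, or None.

Program B

Total debts = (200 + 200 + 2,305 + 200 + 90 + 1,490) = 4,485; DTI = 4,485/11,950 = 37.5%.
LTV = 325,000/553,000 = 58.8%.
Reserves = 11,680/2,305 = 5.1 months.
Program A: score 773 ≥ 640; DTI 37.5% > 36%; LTV 58.8% ≤ 100%; employment 74 ≥ 18 mo → does not qualify.
Program B: score 773 ≥ 680; DTI 37.5% ≤ 45%; LTV 58.8% ≤ 100%; employment 74 ≥ 6 mo; reserves 5.1 ≥ 3 mo → qualifies.
Program C: score 773 ≥ 600; DTI 37.5% > 36%; reserves 5.1 ≥ 3 mo → does not qualify.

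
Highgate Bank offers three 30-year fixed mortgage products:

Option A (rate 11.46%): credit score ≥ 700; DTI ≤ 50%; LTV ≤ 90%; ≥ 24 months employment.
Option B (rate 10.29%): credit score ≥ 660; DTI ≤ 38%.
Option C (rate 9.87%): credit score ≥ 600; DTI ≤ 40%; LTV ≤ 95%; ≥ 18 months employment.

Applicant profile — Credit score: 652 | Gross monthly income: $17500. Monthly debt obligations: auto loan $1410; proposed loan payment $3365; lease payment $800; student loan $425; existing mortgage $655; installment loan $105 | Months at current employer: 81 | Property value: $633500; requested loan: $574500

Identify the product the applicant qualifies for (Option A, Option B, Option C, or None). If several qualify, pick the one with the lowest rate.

Total debts = (1,410 + 3,365 + 800 + 425 + 655 + 105) = 6,760; DTI = 6,760/17,500 = 38.6%.
LTV = 574,500/633,500 = 90.7%.
Option A: score 652 < 700; DTI 38.6% ≤ 50%; LTV 90.7% > 90%; employment 81 ≥ 24 mo → does not qualify.
Option B: score 652 < 660; DTI 38.6% > 38% → does not qualify.
Option C: score 652 ≥ 600; DTI 38.6% ≤ 40%; LTV 90.7% ≤ 95%; employment 81 ≥ 18 mo → qualifies.

Option C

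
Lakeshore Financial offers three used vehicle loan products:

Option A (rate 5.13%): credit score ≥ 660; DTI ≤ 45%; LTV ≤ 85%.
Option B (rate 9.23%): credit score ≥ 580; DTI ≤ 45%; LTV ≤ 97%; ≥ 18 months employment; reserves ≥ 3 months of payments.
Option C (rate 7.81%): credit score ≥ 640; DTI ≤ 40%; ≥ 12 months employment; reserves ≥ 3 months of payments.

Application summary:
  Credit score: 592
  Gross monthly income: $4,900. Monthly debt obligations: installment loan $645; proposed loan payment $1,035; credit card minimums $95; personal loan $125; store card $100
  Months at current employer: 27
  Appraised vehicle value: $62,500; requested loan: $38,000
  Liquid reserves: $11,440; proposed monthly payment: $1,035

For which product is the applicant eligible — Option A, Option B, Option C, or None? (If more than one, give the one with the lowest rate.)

Total debts = (645 + 1,035 + 95 + 125 + 100) = 2,000; DTI = 2,000/4,900 = 40.8%.
LTV = 38,000/62,500 = 60.8%.
Reserves = 11,440/1,035 = 11.1 months.
Option A: score 592 < 660; DTI 40.8% ≤ 45%; LTV 60.8% ≤ 85% → does not qualify.
Option B: score 592 ≥ 580; DTI 40.8% ≤ 45%; LTV 60.8% ≤ 97%; employment 27 ≥ 18 mo; reserves 11.1 ≥ 3 mo → qualifies.
Option C: score 592 < 640; DTI 40.8% > 40%; employment 27 ≥ 12 mo; reserves 11.1 ≥ 3 mo → does not qualify.

Option B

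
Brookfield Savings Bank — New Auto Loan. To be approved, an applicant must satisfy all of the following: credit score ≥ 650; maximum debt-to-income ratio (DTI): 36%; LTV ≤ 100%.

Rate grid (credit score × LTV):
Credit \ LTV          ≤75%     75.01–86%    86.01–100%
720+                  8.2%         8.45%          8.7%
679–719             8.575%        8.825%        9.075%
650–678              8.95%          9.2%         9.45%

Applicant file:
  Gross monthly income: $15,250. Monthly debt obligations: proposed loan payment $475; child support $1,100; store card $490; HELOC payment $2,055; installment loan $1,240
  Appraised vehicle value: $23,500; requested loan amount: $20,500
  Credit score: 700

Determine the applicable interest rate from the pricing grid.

9.075%

Credit score 700 ≥ 650; Total monthly debts = (475 + 1,100 + 490 + 2,055 + 1,240) = 5,360. DTI = 5,360/15,250 = 35.1% ≤ 36%
LTV = 20,500/23,500 = 87.2% ≤ 100%
Score 700 is in the 679–719 band; LTV 87.2% is in the 86.01–100% band → 9.075%.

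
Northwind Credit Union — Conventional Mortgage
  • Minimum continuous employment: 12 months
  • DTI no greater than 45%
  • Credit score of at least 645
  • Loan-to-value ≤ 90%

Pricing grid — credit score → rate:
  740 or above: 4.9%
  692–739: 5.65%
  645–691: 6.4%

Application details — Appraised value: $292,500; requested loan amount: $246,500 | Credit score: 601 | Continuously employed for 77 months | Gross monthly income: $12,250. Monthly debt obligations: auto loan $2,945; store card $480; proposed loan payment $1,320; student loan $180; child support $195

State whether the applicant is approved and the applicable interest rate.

Credit score 601 < 645 (below minimum)
Employment 77 ≥ 12 months
Total monthly debts = (2,945 + 480 + 1,320 + 180 + 195) = 5,120. DTI: 5,120 ÷ 12,250 = 41.8%, within the 45% cap
LTV: 246,500 ÷ 292,500 = 84.3%, within 90% cap
Not all requirements met → denied.

Denied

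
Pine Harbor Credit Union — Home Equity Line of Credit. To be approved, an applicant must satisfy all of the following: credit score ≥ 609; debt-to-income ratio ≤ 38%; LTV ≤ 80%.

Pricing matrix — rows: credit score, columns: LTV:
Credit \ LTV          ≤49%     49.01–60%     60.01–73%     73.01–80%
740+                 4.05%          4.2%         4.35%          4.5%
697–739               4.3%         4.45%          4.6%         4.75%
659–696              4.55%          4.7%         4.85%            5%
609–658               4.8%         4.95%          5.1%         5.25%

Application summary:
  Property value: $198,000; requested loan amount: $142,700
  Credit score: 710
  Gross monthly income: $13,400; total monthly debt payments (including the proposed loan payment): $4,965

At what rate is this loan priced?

Credit score 710 ≥ 609; DTI = 4,965/13,400 = 37.1% ≤ 38%
LTV: 142,700 ÷ 198,000 = 72.1%, within 80% cap
Row: 710 falls in 697–739. Column: 72.1% falls in 60.01–73%. Rate = 4.6%.

4.6%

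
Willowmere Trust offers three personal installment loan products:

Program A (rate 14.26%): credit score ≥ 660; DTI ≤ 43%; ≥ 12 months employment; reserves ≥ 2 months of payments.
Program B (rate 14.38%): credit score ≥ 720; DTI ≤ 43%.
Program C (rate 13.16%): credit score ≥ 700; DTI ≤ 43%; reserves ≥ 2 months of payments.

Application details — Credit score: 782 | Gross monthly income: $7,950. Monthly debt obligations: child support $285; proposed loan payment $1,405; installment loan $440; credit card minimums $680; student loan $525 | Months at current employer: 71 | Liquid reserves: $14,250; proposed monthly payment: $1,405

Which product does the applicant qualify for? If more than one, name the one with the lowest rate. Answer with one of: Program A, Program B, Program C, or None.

Program C

Total debts = (285 + 1,405 + 440 + 680 + 525) = 3,335; DTI = 3,335/7,950 = 41.9%.
Reserves = 14,250/1,405 = 10.1 months.
Program A: score 782 ≥ 660; DTI 41.9% ≤ 43%; employment 71 ≥ 12 mo; reserves 10.1 ≥ 2 mo → qualifies.
Program B: score 782 ≥ 720; DTI 41.9% ≤ 43% → qualifies.
Program C: score 782 ≥ 700; DTI 41.9% ≤ 43%; reserves 10.1 ≥ 2 mo → qualifies.
Qualifying: Program A, Program B, Program C. Lowest rate is 13.16% → Program C.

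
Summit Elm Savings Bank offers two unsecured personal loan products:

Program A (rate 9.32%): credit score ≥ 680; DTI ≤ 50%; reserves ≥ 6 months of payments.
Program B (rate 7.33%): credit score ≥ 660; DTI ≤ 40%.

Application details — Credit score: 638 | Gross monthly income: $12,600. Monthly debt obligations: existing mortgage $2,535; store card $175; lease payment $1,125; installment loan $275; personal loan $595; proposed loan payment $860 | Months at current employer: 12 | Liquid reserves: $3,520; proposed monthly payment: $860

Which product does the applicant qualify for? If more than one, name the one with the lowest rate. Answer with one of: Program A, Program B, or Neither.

Neither

Total debts = (2,535 + 175 + 1,125 + 275 + 595 + 860) = 5,565; DTI = 5,565/12,600 = 44.2%.
Reserves = 3,520/860 = 4.1 months.
Program A: score 638 < 680; DTI 44.2% ≤ 50%; reserves 4.1 < 6 mo → does not qualify.
Program B: score 638 < 660; DTI 44.2% > 40% → does not qualify.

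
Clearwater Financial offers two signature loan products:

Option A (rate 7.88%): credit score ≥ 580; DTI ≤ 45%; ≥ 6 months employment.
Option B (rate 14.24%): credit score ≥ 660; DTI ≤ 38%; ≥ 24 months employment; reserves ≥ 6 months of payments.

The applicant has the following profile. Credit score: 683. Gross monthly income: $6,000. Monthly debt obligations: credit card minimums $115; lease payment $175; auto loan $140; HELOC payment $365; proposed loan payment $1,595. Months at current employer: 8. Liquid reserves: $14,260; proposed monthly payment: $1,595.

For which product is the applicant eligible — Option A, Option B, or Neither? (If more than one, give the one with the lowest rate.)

Total debts = (115 + 175 + 140 + 365 + 1,595) = 2,390; DTI = 2,390/6,000 = 39.8%.
Reserves = 14,260/1,595 = 8.9 months.
Option A: score 683 ≥ 580; DTI 39.8% ≤ 45%; employment 8 ≥ 6 mo → qualifies.
Option B: score 683 ≥ 660; DTI 39.8% > 38%; employment 8 < 24 mo; reserves 8.9 ≥ 6 mo → does not qualify.

Option A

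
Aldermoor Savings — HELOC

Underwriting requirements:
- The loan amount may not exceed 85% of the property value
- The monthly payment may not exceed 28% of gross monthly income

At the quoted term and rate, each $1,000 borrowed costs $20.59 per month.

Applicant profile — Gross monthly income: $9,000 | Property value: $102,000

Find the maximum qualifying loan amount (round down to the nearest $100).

$86,700

Payment cap: 28% × $9,000 = $2,520/month.
At $20.59 per $1,000, that supports 2,520/20.59 × 1,000 ≈ $122,389 → $122,300.
LTV cap: 85% × $102,000 = $86,700 → $86,700.
Binding constraint: loan-to-value.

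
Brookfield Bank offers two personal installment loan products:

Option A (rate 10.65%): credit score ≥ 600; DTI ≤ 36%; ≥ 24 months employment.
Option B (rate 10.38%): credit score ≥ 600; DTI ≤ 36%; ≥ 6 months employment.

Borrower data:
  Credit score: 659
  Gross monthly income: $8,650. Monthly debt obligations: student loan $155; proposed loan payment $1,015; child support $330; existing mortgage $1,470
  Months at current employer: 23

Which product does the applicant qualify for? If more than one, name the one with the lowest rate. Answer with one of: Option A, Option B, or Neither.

Total debts = (155 + 1,015 + 330 + 1,470) = 2,970; DTI = 2,970/8,650 = 34.3%.
Option A: score 659 ≥ 600; DTI 34.3% ≤ 36%; employment 23 < 24 mo → does not qualify.
Option B: score 659 ≥ 600; DTI 34.3% ≤ 36%; employment 23 ≥ 6 mo → qualifies.

Option B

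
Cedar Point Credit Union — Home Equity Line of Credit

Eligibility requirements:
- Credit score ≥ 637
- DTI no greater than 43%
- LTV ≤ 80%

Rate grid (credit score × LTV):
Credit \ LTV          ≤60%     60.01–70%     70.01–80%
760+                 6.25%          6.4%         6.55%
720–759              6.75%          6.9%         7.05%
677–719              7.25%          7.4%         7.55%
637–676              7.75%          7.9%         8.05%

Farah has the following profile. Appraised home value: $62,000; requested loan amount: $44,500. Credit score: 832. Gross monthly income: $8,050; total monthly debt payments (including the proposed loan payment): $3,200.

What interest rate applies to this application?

Credit score 832 ≥ 637; DTI = 3,200/8,050 = 39.8% ≤ 43%
LTV = 44,500/62,000 = 71.8% ≤ 80%
Credit 832 → row 760+; LTV 71.8% → column 70.01–80%. Grid cell → 6.55%.

6.55%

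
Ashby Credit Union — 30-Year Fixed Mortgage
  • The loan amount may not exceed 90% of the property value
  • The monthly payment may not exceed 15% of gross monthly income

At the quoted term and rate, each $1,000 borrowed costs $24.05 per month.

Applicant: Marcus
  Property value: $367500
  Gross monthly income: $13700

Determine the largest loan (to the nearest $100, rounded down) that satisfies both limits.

Payment cap: 15% × $13,700 = $2,055/month.
At $24.05 per $1,000, that supports 2,055/24.05 × 1,000 ≈ $85,446 → $85,400.
LTV cap: 90% × $367,500 = $330,750 → $330,700.
Binding constraint: payment-to-income.

$85,400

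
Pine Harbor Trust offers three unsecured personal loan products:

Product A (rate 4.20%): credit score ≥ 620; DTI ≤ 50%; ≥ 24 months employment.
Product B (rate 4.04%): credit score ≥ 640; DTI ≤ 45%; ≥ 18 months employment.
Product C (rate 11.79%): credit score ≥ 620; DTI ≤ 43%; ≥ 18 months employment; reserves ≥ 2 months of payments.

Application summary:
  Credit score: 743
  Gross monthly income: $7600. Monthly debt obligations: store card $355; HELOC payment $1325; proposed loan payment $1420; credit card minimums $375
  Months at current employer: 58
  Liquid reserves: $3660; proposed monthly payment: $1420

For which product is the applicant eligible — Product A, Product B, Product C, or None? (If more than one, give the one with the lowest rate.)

Total debts = (355 + 1,325 + 1,420 + 375) = 3,475; DTI = 3,475/7,600 = 45.7%.
Reserves = 3,660/1,420 = 2.6 months.
Product A: score 743 ≥ 620; DTI 45.7% ≤ 50%; employment 58 ≥ 24 mo → qualifies.
Product B: score 743 ≥ 640; DTI 45.7% > 45%; employment 58 ≥ 18 mo → does not qualify.
Product C: score 743 ≥ 620; DTI 45.7% > 43%; employment 58 ≥ 18 mo; reserves 2.6 ≥ 2 mo → does not qualify.

Product A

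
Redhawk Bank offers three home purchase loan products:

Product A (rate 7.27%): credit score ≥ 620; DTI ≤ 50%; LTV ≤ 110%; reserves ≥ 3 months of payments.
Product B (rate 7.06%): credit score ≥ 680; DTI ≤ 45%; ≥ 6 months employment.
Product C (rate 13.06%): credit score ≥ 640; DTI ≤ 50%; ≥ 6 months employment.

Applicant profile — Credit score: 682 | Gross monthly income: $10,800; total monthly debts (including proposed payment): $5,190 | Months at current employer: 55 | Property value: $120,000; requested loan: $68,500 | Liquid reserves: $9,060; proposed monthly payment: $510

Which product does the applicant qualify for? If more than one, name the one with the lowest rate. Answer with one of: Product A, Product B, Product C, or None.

DTI = 5,190/10,800 = 48.1%.
LTV = 68,500/120,000 = 57.1%.
Reserves = 9,060/510 = 17.8 months.
Product A: score 682 ≥ 620; DTI 48.1% ≤ 50%; LTV 57.1% ≤ 110%; reserves 17.8 ≥ 3 mo → qualifies.
Product B: score 682 ≥ 680; DTI 48.1% > 45%; employment 55 ≥ 6 mo → does not qualify.
Product C: score 682 ≥ 640; DTI 48.1% ≤ 50%; employment 55 ≥ 6 mo → qualifies.
Qualifying: Product A, Product C. Lowest rate is 7.27% → Product A.

Product A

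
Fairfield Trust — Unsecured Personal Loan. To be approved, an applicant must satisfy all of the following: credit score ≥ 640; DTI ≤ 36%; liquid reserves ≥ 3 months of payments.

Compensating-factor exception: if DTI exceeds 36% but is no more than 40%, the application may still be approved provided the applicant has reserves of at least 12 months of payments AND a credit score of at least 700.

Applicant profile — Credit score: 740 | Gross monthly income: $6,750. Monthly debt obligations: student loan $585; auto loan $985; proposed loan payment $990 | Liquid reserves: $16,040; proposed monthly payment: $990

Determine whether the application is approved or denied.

Approved

Credit score 740 ≥ 640 (meets base)
Total debts = (585 + 985 + 990) = 2,560. DTI = 2,560/6,750 = 37.9% > 36% — standard DTI limit exceeded.
Reserves: 16,040 ÷ 990 = 16.2 months (meets 3-month minimum)
DTI 37.9% is within the 36%–40% exception band; checking compensating factors.
Override check — reserves: 16.2 mo (ok); score: 740 (ok).
Both compensating conditions met → exception applies.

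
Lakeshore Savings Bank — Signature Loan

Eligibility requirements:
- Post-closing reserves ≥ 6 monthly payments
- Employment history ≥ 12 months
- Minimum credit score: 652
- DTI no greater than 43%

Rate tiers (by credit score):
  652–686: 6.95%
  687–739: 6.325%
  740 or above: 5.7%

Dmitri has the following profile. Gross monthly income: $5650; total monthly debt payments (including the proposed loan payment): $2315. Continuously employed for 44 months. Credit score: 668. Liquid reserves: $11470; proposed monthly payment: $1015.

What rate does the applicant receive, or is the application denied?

Approved at 6.95%

Credit score 668 ≥ 652 (meets minimum)
DTI = 2,315/5,650 = 41% ≤ 43%
Employment 44 ≥ 12 months
Liquid reserves cover 11,470/1,015 = 11.3 months — ≥ 6 required
All requirements met. Score 668 falls in the 652–686 tier → 6.95%.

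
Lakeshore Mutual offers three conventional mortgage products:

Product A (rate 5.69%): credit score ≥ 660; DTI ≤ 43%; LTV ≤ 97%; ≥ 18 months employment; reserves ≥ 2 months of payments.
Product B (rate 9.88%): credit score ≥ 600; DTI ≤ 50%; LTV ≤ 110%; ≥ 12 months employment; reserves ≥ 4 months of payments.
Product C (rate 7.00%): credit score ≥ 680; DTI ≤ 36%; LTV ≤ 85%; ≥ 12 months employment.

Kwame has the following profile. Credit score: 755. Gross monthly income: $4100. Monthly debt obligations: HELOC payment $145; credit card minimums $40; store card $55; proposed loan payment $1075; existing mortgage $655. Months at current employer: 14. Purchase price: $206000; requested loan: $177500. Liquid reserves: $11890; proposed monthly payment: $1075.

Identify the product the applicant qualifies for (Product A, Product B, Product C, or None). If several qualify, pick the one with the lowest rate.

Total debts = (145 + 40 + 55 + 1,075 + 655) = 1,970; DTI = 1,970/4,100 = 48%.
LTV = 177,500/206,000 = 86.2%.
Reserves = 11,890/1,075 = 11.1 months.
Product A: score 755 ≥ 660; DTI 48% > 43%; LTV 86.2% ≤ 97%; employment 14 < 18 mo; reserves 11.1 ≥ 2 mo → does not qualify.
Product B: score 755 ≥ 600; DTI 48% ≤ 50%; LTV 86.2% ≤ 110%; employment 14 ≥ 12 mo; reserves 11.1 ≥ 4 mo → qualifies.
Product C: score 755 ≥ 680; DTI 48% > 36%; LTV 86.2% > 85%; employment 14 ≥ 12 mo → does not qualify.

Product B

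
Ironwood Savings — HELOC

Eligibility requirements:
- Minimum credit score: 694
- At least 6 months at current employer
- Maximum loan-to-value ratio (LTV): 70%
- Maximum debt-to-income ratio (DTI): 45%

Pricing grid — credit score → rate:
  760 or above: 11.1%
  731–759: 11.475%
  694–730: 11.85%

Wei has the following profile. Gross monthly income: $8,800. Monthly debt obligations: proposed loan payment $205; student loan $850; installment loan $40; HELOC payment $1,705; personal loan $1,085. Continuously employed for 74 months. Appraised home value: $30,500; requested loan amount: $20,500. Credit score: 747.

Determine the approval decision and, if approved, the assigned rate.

Approved at 11.475%

Credit score 747 ≥ 694 (meets minimum)
Total monthly debts = (205 + 850 + 40 + 1,705 + 1,085) = 3,885. DTI: 3,885 ÷ 8,800 = 44.1%, within the 45% cap
Employment 74 ≥ 6 months
Loan-to-value = 20,500/30,500 = 67.2% — pass (70% max)
All requirements met. Score 747 falls in the 731–759 tier → 11.475%.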